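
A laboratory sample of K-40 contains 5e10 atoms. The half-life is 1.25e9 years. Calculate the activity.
A = λN = 27.73 decays/year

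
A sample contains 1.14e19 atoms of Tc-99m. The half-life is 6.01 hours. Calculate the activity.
A = λN = 1.315e18 decays/hour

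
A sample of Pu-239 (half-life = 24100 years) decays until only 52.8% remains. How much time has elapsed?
t = t½ × log₂(N₀/N) = 22210 years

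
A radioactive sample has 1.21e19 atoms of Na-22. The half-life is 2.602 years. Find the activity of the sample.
A = λN = 3.223e18 decays/year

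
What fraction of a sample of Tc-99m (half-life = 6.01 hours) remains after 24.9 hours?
N/N₀ = (1/2)^(t/t½) = 0.0566 = 5.66%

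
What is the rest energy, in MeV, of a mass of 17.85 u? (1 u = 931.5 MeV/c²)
E = mc² = 16630 MeV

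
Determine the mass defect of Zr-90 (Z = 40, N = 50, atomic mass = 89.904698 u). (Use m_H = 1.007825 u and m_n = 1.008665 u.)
Δm = Z·m_H + N·m_n − M = 0.8416 u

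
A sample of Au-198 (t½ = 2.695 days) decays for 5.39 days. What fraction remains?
N/N₀ = (1/2)^(t/t½) = 0.25 = 25%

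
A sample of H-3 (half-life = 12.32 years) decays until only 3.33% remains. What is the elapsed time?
t = t½ × log₂(N₀/N) = 60.47 years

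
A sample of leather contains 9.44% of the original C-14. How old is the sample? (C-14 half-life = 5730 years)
Age = t½ × log₂(1/ratio) = 19510 years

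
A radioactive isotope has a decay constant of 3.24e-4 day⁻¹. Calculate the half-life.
t½ = ln(2)/λ = 2139 days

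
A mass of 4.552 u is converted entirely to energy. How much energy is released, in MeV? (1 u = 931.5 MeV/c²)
E = mc² = 4240 MeV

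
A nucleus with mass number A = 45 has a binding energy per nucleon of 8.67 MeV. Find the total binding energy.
B.E. = 8.67 × 45 = 390.1 MeV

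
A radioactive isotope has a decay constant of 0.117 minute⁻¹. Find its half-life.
t½ = ln(2)/λ = 5.924 minutes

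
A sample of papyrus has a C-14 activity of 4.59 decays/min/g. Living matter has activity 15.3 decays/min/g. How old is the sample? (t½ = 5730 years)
Age = t½ × log₂(A₀/A) = 9953 years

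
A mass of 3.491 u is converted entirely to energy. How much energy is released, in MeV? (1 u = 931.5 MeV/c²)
E = mc² = 3252 MeV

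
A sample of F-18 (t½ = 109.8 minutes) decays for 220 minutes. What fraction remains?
N/N₀ = (1/2)^(t/t½) = 0.2494 = 24.9%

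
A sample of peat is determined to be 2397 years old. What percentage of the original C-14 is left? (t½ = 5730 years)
N/N₀ = (1/2)^(t/t½) = 0.7483 = 74.8%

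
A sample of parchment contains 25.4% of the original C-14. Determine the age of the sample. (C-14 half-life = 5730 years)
Age = t½ × log₂(1/ratio) = 11330 years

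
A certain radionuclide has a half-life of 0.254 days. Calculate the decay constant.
λ = ln(2)/t½ = 2.729 day⁻¹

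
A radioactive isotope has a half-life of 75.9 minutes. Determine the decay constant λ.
λ = ln(2)/t½ = 0.009132 minute⁻¹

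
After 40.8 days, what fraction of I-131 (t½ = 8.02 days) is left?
N/N₀ = (1/2)^(t/t½) = 0.02942 = 2.94%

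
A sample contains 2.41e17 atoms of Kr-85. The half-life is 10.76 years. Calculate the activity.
A = λN = 1.552e16 decays/year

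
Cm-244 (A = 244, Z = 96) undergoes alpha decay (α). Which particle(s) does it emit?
α particle = ⁴₂He (2 protons + 2 neutrons)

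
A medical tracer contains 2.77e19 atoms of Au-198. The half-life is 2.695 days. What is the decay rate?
A = λN = 7.124e18 decays/day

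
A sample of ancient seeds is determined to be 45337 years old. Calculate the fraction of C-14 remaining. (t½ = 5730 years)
N/N₀ = (1/2)^(t/t½) = 0.004151 = 0.415%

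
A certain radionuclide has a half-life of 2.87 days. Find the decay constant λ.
λ = ln(2)/t½ = 0.2415 day⁻¹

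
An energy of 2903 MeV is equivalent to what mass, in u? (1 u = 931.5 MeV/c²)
m = E/c² = 3.116 u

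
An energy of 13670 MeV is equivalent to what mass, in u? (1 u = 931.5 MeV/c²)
m = E/c² = 14.68 u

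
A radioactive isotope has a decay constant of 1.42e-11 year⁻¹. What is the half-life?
t½ = ln(2)/λ = 4.881e10 years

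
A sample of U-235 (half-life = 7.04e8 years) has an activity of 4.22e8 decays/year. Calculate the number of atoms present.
N = A/λ = 4.286e17 atoms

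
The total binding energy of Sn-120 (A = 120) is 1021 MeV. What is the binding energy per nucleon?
B.E./A = 1021/120 = 8.508 MeV/nucleon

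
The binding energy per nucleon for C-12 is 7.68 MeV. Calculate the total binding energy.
B.E. = 7.68 × 12 = 92.16 MeV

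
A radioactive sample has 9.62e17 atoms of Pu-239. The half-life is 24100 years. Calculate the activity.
A = λN = 2.767e13 decays/year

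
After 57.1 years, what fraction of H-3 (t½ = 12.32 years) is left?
N/N₀ = (1/2)^(t/t½) = 0.04025 = 4.03%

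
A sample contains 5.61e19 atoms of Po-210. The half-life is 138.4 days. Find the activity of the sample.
A = λN = 2.81e17 decays/day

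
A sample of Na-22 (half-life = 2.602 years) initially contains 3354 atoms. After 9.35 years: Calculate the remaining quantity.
N = N₀(1/2)^(t/t½) = 277.9 atoms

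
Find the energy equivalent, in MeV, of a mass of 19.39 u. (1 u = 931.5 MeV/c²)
E = mc² = 18060 MeV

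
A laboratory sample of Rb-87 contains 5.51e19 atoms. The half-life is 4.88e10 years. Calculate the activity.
A = λN = 7.826e8 decays/year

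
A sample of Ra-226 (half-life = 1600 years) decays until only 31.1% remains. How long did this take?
t = t½ × log₂(N₀/N) = 2696 years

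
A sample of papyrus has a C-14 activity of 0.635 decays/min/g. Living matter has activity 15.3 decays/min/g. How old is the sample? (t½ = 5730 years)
Age = t½ × log₂(A₀/A) = 26300 years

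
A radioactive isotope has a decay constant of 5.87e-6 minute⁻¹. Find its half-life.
t½ = ln(2)/λ = 1.181e5 minutes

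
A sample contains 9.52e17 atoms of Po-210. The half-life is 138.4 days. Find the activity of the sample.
A = λN = 4.768e15 decays/day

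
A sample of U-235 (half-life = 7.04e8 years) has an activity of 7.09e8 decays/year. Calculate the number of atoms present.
N = A/λ = 7.201e17 atoms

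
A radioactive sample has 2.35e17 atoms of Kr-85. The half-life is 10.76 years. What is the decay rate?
A = λN = 1.514e16 decays/year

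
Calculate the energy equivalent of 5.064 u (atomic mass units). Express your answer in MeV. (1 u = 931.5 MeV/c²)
E = mc² = 4717 MeV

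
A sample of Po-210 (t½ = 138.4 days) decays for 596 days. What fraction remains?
N/N₀ = (1/2)^(t/t½) = 0.05054 = 5.05%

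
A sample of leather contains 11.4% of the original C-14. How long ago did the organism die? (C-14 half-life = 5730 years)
Age = t½ × log₂(1/ratio) = 17950 years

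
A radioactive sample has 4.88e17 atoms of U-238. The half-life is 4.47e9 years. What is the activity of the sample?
A = λN = 7.567e7 decays/year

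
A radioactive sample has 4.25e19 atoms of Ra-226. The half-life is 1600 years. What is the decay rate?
A = λN = 1.841e16 decays/year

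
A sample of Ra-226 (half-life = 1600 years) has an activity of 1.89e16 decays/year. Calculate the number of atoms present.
N = A/λ = 4.363e19 atoms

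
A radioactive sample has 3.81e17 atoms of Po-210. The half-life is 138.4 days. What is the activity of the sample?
A = λN = 1.908e15 decays/day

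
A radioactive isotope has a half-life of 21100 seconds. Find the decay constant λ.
λ = ln(2)/t½ = 3.285e-5 second⁻¹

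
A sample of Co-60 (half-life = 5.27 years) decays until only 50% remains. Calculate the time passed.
t = t½ × log₂(N₀/N) = 5.27 years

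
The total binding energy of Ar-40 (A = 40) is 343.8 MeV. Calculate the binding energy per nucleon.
B.E./A = 343.8/40 = 8.595 MeV/nucleon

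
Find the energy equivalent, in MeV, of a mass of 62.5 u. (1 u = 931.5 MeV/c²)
E = mc² = 58220 MeV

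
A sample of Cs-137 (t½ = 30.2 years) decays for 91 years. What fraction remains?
N/N₀ = (1/2)^(t/t½) = 0.1239 = 12.4%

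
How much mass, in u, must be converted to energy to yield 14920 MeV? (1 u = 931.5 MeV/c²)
m = E/c² = 16.02 u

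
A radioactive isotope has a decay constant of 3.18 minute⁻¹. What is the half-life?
t½ = ln(2)/λ = 0.218 minutes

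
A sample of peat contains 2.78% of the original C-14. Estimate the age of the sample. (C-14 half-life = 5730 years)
Age = t½ × log₂(1/ratio) = 29620 years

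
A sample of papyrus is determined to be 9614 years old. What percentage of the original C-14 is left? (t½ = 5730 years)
N/N₀ = (1/2)^(t/t½) = 0.3126 = 31.3%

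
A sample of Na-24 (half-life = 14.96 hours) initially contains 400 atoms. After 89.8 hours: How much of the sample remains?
N = N₀(1/2)^(t/t½) = 6.238 atoms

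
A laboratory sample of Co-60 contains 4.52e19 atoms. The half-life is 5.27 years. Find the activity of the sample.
A = λN = 5.945e18 decays/year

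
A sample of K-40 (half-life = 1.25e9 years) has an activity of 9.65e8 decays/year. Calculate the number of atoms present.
N = A/λ = 1.74e18 atoms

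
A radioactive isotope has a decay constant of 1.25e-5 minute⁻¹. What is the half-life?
t½ = ln(2)/λ = 55450 minutes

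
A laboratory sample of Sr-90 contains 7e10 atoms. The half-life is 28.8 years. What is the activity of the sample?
A = λN = 1.685e9 decays/year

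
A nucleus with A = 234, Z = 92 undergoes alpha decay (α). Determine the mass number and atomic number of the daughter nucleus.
Daughter: A = 230, Z = 90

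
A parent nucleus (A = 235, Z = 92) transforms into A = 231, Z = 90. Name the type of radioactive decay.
ΔA = -4, ΔZ = -2 ⇒ alpha decay (α)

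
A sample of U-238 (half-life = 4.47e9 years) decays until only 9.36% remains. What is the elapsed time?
t = t½ × log₂(N₀/N) = 1.528e10 years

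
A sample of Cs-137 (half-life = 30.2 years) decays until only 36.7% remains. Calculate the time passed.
t = t½ × log₂(N₀/N) = 43.67 years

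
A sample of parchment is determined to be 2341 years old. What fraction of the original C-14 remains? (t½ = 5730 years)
N/N₀ = (1/2)^(t/t½) = 0.7534 = 75.3%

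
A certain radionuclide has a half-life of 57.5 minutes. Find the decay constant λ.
λ = ln(2)/t½ = 0.01205 minute⁻¹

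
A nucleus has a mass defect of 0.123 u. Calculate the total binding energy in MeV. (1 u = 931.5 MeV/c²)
B.E. = Δm × 931.5 = 114.6 MeV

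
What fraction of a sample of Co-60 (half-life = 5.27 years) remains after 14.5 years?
N/N₀ = (1/2)^(t/t½) = 0.1485 = 14.9%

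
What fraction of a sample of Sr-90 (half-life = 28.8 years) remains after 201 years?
N/N₀ = (1/2)^(t/t½) = 0.007926 = 0.793%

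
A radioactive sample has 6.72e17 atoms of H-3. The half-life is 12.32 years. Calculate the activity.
A = λN = 3.781e16 decays/year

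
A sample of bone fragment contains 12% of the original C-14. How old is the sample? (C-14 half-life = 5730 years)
Age = t½ × log₂(1/ratio) = 17530 years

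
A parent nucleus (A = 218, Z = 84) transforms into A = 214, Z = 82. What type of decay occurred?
ΔA = -4, ΔZ = -2 ⇒ alpha decay (α)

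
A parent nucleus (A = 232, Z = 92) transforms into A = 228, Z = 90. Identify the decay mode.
ΔA = -4, ΔZ = -2 ⇒ alpha decay (α)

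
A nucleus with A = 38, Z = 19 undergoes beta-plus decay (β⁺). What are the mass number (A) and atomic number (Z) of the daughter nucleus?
Daughter: A = 38, Z = 18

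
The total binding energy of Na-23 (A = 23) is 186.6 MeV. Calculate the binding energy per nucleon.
B.E./A = 186.6/23 = 8.113 MeV/nucleon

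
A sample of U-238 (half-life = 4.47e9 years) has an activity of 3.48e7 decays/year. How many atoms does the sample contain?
N = A/λ = 2.244e17 atoms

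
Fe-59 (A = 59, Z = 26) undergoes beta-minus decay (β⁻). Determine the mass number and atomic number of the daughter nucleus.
Daughter: A = 59, Z = 27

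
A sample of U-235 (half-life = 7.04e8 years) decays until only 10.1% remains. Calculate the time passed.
t = t½ × log₂(N₀/N) = 2.329e9 years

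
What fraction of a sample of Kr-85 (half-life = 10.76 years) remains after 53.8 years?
N/N₀ = (1/2)^(t/t½) = 0.03125 = 3.12%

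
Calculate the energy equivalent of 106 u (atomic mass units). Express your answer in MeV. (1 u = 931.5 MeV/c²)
E = mc² = 98740 MeV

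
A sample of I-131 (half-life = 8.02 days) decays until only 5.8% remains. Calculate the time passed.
t = t½ × log₂(N₀/N) = 32.94 days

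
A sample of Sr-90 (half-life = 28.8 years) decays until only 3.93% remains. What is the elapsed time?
t = t½ × log₂(N₀/N) = 134.5 years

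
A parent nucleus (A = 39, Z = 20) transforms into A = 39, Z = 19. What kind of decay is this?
ΔA = 0, ΔZ = -1 ⇒ beta-plus decay (β⁺) or electron capture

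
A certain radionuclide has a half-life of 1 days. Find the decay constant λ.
λ = ln(2)/t½ = 0.6931 day⁻¹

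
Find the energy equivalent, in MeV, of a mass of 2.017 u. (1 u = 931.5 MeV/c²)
E = mc² = 1879 MeV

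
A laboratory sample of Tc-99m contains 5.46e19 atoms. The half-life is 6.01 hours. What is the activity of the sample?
A = λN = 6.297e18 decays/hour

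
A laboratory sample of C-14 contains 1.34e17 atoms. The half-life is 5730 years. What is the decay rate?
A = λN = 1.621e13 decays/year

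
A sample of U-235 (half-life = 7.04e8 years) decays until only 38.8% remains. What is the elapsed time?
t = t½ × log₂(N₀/N) = 9.616e8 years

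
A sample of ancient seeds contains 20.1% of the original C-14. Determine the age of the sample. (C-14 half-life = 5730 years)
Age = t½ × log₂(1/ratio) = 13260 years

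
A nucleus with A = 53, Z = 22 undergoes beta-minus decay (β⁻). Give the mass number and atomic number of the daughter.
Daughter: A = 53, Z = 23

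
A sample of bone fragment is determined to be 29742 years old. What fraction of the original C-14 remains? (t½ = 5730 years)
N/N₀ = (1/2)^(t/t½) = 0.02738 = 2.74%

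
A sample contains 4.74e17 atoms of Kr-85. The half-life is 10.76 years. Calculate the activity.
A = λN = 3.053e16 decays/year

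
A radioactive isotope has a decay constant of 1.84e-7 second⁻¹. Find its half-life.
t½ = ln(2)/λ = 3.767e6 seconds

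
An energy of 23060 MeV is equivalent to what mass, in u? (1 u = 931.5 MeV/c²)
m = E/c² = 24.76 u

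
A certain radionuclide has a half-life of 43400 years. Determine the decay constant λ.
λ = ln(2)/t½ = 1.597e-5 year⁻¹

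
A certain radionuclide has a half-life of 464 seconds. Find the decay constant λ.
λ = ln(2)/t½ = 0.001494 second⁻¹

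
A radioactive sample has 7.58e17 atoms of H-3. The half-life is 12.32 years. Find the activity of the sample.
A = λN = 4.265e16 decays/year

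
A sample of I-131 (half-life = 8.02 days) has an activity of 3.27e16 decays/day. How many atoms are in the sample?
N = A/λ = 3.784e17 atoms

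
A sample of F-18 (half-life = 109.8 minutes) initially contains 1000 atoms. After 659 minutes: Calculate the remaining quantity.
N = N₀(1/2)^(t/t½) = 15.61 atoms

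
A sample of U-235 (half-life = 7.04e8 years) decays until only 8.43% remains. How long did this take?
t = t½ × log₂(N₀/N) = 2.512e9 years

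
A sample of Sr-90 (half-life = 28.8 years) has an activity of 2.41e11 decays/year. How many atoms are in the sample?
N = A/λ = 1.001e13 atoms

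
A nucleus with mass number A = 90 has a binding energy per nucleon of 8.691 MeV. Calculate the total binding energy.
B.E. = 8.691 × 90 = 782.2 MeV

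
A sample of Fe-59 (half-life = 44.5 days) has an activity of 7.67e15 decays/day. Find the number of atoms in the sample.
N = A/λ = 4.924e17 atoms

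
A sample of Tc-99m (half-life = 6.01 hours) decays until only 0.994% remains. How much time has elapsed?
t = t½ × log₂(N₀/N) = 39.98 hours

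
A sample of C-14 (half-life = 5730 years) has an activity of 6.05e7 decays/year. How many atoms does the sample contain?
N = A/λ = 5.001e11 atoms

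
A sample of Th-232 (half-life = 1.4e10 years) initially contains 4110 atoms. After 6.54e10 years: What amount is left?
N = N₀(1/2)^(t/t½) = 161.3 atoms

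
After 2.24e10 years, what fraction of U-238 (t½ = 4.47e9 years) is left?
N/N₀ = (1/2)^(t/t½) = 0.03101 = 3.1%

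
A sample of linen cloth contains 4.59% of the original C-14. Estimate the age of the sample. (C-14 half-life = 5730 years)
Age = t½ × log₂(1/ratio) = 25470 years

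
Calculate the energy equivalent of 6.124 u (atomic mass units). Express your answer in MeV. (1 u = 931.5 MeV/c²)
E = mc² = 5705 MeV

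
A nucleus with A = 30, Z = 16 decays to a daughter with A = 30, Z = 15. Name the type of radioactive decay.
ΔA = 0, ΔZ = -1 ⇒ beta-plus decay (β⁺) or electron capture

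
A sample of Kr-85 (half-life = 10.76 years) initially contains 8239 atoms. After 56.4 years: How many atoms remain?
N = N₀(1/2)^(t/t½) = 217.8 atoms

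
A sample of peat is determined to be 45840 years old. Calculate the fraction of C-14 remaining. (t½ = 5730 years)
N/N₀ = (1/2)^(t/t½) = 0.003906 = 0.391%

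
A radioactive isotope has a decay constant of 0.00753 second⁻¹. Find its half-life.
t½ = ln(2)/λ = 92.05 seconds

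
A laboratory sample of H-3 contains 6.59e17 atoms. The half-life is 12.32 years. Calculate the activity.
A = λN = 3.708e16 decays/year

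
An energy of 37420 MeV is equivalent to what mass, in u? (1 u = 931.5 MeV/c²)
m = E/c² = 40.17 u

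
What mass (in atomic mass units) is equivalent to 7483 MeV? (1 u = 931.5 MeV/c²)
m = E/c² = 8.033 u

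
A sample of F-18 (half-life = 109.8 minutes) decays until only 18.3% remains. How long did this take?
t = t½ × log₂(N₀/N) = 269 minutes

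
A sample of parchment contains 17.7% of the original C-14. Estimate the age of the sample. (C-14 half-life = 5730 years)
Age = t½ × log₂(1/ratio) = 14310 years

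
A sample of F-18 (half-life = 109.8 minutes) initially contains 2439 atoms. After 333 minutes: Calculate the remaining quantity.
N = N₀(1/2)^(t/t½) = 298 atoms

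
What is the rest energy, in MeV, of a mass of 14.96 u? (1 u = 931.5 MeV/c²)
E = mc² = 13940 MeV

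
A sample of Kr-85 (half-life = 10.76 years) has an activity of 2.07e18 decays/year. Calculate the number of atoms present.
N = A/λ = 3.213e19 atoms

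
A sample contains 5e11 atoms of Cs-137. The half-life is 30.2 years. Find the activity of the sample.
A = λN = 1.148e10 decays/year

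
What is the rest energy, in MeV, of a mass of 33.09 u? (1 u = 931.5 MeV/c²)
E = mc² = 30820 MeV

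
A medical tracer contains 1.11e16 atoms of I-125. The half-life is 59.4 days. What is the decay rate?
A = λN = 1.295e14 decays/day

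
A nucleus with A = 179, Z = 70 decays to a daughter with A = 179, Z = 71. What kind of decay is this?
ΔA = 0, ΔZ = +1 ⇒ beta-minus decay (β⁻)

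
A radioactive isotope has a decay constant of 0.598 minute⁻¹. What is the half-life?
t½ = ln(2)/λ = 1.159 minutes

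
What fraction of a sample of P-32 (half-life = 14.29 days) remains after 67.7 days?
N/N₀ = (1/2)^(t/t½) = 0.03748 = 3.75%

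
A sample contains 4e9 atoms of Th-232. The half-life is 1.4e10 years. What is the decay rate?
A = λN = 0.198 decays/year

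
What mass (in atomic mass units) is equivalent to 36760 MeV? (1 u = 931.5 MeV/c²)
m = E/c² = 39.46 u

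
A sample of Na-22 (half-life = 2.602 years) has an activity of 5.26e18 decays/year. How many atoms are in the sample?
N = A/λ = 1.975e19 atoms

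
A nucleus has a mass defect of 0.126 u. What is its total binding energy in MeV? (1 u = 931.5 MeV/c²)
B.E. = Δm × 931.5 = 117.4 MeV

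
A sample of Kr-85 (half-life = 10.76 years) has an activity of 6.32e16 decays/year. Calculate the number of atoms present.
N = A/λ = 9.811e17 atoms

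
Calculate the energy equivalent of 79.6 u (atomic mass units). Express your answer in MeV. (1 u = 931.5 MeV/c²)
E = mc² = 74150 MeV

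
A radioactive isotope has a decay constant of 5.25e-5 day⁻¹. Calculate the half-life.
t½ = ln(2)/λ = 13200 days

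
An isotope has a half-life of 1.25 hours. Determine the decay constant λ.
λ = ln(2)/t½ = 0.5545 hour⁻¹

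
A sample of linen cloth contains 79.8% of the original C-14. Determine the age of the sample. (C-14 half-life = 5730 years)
Age = t½ × log₂(1/ratio) = 1865 years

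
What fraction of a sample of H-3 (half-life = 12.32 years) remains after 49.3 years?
N/N₀ = (1/2)^(t/t½) = 0.06243 = 6.24%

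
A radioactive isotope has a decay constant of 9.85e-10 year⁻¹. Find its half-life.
t½ = ln(2)/λ = 7.037e8 years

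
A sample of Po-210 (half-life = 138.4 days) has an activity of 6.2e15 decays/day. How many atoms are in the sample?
N = A/λ = 1.238e18 atoms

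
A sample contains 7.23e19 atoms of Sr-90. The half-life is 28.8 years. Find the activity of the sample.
A = λN = 1.74e18 decays/year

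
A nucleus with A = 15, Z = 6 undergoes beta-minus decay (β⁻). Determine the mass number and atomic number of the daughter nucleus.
Daughter: A = 15, Z = 7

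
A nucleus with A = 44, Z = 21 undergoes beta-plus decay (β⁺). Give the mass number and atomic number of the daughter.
Daughter: A = 44, Z = 20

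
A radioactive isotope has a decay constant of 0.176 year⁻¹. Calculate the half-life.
t½ = ln(2)/λ = 3.938 years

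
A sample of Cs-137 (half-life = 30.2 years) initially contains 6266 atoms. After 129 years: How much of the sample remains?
N = N₀(1/2)^(t/t½) = 324.4 atoms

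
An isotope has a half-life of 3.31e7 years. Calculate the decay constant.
λ = ln(2)/t½ = 2.094e-8 year⁻¹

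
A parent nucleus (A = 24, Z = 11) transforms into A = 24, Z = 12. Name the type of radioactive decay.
ΔA = 0, ΔZ = +1 ⇒ beta-minus decay (β⁻)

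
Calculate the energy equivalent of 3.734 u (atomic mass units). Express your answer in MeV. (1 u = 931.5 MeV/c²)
E = mc² = 3478 MeV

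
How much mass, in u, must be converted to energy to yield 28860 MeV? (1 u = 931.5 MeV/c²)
m = E/c² = 30.98 u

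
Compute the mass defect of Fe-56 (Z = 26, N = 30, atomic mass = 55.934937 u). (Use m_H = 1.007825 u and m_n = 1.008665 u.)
Δm = Z·m_H + N·m_n − M = 0.5285 u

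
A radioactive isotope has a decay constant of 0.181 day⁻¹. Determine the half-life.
t½ = ln(2)/λ = 3.83 days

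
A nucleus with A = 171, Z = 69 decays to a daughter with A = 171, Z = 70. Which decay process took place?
ΔA = 0, ΔZ = +1 ⇒ beta-minus decay (β⁻)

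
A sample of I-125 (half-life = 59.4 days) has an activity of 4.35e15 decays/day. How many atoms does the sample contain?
N = A/λ = 3.728e17 atoms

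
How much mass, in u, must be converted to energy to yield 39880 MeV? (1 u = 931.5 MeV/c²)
m = E/c² = 42.81 u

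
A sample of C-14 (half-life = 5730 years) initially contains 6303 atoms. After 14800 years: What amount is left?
N = N₀(1/2)^(t/t½) = 1052 atoms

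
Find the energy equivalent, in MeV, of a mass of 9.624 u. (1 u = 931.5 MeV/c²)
E = mc² = 8965 MeV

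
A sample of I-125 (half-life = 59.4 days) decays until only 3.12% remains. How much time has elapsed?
t = t½ × log₂(N₀/N) = 297.1 days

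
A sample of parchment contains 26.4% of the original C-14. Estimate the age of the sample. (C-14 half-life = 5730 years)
Age = t½ × log₂(1/ratio) = 11010 years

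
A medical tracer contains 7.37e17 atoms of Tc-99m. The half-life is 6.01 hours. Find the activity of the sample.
A = λN = 8.5e16 decays/hour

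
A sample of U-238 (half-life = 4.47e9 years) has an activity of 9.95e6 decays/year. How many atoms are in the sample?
N = A/λ = 6.417e16 atoms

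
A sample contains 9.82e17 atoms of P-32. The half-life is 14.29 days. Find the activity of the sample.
A = λN = 4.763e16 decays/day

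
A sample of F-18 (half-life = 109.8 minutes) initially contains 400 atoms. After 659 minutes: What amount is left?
N = N₀(1/2)^(t/t½) = 6.242 atoms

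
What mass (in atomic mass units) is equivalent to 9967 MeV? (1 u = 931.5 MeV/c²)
m = E/c² = 10.7 u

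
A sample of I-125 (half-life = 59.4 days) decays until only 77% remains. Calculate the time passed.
t = t½ × log₂(N₀/N) = 22.4 days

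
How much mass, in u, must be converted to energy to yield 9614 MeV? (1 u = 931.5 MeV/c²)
m = E/c² = 10.32 u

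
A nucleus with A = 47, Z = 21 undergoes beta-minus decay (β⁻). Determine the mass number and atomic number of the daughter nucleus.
Daughter: A = 47, Z = 22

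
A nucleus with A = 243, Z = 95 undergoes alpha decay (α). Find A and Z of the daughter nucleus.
Daughter: A = 239, Z = 93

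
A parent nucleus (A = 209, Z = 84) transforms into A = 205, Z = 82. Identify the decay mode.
ΔA = -4, ΔZ = -2 ⇒ alpha decay (α)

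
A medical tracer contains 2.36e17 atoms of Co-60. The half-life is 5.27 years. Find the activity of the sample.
A = λN = 3.104e16 decays/year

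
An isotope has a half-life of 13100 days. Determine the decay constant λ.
λ = ln(2)/t½ = 5.291e-5 day⁻¹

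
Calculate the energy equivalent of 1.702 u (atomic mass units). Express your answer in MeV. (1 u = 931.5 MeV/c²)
E = mc² = 1585 MeV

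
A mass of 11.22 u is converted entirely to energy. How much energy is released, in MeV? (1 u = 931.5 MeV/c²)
E = mc² = 10450 MeV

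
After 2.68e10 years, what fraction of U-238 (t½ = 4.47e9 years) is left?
N/N₀ = (1/2)^(t/t½) = 0.01567 = 1.57%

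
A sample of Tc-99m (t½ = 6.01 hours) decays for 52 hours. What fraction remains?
N/N₀ = (1/2)^(t/t½) = 0.002486 = 0.249%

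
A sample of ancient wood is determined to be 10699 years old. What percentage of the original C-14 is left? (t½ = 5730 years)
N/N₀ = (1/2)^(t/t½) = 0.2741 = 27.4%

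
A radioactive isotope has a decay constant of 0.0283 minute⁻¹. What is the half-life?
t½ = ln(2)/λ = 24.49 minutes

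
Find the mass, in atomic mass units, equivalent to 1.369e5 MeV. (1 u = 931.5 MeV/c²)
m = E/c² = 147 u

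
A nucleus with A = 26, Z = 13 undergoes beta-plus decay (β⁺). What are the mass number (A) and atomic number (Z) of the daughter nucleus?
Daughter: A = 26, Z = 12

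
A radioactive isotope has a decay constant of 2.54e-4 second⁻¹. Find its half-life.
t½ = ln(2)/λ = 2729 seconds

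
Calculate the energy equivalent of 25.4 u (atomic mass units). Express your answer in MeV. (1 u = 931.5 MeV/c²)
E = mc² = 23660 MeV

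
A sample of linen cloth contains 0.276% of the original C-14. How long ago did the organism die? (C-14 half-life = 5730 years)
Age = t½ × log₂(1/ratio) = 48710 years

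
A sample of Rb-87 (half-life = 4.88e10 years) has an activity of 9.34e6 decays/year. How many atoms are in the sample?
N = A/λ = 6.576e17 atoms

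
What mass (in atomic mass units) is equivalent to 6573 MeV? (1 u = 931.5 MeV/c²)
m = E/c² = 7.056 u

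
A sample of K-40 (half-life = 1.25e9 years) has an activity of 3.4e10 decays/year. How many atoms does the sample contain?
N = A/λ = 6.131e19 atoms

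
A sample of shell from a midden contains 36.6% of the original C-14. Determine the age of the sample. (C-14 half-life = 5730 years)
Age = t½ × log₂(1/ratio) = 8309 years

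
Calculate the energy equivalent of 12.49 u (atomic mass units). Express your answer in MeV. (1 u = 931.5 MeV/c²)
E = mc² = 11630 MeV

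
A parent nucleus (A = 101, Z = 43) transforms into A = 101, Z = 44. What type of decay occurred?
ΔA = 0, ΔZ = +1 ⇒ beta-minus decay (β⁻)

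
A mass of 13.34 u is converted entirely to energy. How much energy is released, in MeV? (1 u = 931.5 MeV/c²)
E = mc² = 12430 MeV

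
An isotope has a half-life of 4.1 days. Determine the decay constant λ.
λ = ln(2)/t½ = 0.1691 day⁻¹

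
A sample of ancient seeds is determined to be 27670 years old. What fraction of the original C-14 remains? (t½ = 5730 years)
N/N₀ = (1/2)^(t/t½) = 0.03518 = 3.52%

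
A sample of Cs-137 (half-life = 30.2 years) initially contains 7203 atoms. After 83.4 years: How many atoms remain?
N = N₀(1/2)^(t/t½) = 1062 atoms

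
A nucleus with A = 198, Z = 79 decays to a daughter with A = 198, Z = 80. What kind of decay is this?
ΔA = 0, ΔZ = +1 ⇒ beta-minus decay (β⁻)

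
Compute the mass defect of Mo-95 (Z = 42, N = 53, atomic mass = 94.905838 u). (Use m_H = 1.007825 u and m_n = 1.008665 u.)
Δm = Z·m_H + N·m_n − M = 0.8821 u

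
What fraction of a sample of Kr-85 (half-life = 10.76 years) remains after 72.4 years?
N/N₀ = (1/2)^(t/t½) = 0.009429 = 0.943%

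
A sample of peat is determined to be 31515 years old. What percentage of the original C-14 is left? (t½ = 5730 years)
N/N₀ = (1/2)^(t/t½) = 0.0221 = 2.21%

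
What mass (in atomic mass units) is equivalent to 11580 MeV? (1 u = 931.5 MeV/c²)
m = E/c² = 12.43 u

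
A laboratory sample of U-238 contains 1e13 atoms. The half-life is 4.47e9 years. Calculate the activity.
A = λN = 1551 decays/year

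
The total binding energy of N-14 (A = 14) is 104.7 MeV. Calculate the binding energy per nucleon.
B.E./A = 104.7/14 = 7.479 MeV/nucleon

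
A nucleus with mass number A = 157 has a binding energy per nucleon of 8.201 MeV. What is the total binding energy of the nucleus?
B.E. = 8.201 × 157 = 1288 MeV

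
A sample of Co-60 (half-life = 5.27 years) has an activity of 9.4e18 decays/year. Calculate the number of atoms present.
N = A/λ = 7.147e19 atoms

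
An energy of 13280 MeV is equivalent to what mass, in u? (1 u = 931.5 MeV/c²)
m = E/c² = 14.26 u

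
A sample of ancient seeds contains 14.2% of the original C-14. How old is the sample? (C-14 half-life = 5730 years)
Age = t½ × log₂(1/ratio) = 16140 years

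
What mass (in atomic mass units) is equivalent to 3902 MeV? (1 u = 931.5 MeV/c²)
m = E/c² = 4.189 u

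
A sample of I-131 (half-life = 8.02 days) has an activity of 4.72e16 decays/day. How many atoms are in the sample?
N = A/λ = 5.461e17 atoms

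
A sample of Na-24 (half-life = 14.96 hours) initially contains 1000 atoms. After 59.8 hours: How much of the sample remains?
N = N₀(1/2)^(t/t½) = 62.62 atoms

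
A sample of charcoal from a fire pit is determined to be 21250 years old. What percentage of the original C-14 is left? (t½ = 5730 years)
N/N₀ = (1/2)^(t/t½) = 0.07649 = 7.65%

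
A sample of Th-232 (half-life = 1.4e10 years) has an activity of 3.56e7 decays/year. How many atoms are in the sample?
N = A/λ = 7.19e17 atoms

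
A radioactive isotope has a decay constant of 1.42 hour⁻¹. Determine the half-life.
t½ = ln(2)/λ = 0.4881 hours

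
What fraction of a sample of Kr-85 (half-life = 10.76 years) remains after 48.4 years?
N/N₀ = (1/2)^(t/t½) = 0.04425 = 4.43%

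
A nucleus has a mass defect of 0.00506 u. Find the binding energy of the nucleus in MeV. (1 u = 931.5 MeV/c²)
B.E. = Δm × 931.5 = 4.713 MeV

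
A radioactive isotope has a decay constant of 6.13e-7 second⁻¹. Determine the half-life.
t½ = ln(2)/λ = 1.131e6 seconds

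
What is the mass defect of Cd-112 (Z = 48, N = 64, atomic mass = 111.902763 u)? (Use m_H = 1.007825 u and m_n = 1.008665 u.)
Δm = Z·m_H + N·m_n − M = 1.027 u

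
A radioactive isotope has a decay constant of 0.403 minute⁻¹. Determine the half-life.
t½ = ln(2)/λ = 1.72 minutes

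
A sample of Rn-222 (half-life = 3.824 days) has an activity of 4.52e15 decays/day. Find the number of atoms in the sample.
N = A/λ = 2.494e16 atoms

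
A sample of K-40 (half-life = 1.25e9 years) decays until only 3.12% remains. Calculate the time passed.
t = t½ × log₂(N₀/N) = 6.253e9 years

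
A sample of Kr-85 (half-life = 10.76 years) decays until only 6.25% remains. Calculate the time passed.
t = t½ × log₂(N₀/N) = 43.04 years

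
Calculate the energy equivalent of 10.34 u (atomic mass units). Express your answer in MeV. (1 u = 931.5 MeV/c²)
E = mc² = 9632 MeV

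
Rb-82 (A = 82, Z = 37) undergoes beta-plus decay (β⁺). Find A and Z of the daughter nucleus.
Daughter: A = 82, Z = 36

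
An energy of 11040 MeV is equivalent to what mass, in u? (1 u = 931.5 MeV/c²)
m = E/c² = 11.85 u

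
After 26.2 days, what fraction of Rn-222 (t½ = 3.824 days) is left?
N/N₀ = (1/2)^(t/t½) = 0.00866 = 0.866%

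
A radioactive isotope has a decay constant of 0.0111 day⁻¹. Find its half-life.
t½ = ln(2)/λ = 62.45 days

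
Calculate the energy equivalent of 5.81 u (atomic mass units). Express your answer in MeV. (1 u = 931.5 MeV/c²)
E = mc² = 5412 MeV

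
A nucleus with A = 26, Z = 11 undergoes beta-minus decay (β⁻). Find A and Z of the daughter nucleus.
Daughter: A = 26, Z = 12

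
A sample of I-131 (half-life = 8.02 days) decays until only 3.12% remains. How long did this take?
t = t½ × log₂(N₀/N) = 40.12 days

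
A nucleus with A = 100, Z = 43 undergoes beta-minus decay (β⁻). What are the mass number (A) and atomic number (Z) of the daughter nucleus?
Daughter: A = 100, Z = 44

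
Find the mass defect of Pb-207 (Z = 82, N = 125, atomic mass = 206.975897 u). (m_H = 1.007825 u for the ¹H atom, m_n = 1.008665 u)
Δm = Z·m_H + N·m_n − M = 1.749 u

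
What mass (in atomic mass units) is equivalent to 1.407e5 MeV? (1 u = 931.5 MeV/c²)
m = E/c² = 151 u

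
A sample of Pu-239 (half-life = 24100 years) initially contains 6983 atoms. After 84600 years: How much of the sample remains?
N = N₀(1/2)^(t/t½) = 612.8 atoms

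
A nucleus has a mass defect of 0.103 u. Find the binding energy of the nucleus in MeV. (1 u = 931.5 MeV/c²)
B.E. = Δm × 931.5 = 95.94 MeV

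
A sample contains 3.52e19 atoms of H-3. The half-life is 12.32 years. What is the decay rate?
A = λN = 1.98e18 decays/year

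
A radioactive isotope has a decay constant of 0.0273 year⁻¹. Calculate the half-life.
t½ = ln(2)/λ = 25.39 years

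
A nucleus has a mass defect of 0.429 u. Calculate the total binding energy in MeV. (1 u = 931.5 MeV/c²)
B.E. = Δm × 931.5 = 399.6 MeV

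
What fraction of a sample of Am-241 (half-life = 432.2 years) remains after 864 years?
N/N₀ = (1/2)^(t/t½) = 0.2502 = 25%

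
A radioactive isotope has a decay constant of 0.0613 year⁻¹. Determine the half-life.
t½ = ln(2)/λ = 11.31 years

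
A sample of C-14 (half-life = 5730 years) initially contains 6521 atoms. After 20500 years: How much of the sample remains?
N = N₀(1/2)^(t/t½) = 546.2 atoms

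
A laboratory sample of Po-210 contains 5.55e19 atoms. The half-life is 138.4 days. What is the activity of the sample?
A = λN = 2.78e17 decays/day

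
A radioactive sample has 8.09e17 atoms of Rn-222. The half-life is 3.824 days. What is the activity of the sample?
A = λN = 1.466e17 decays/day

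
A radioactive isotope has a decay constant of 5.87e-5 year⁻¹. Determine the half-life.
t½ = ln(2)/λ = 11810 years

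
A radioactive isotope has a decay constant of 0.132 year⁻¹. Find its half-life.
t½ = ln(2)/λ = 5.251 years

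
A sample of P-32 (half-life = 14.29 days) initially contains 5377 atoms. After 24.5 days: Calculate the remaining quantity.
N = N₀(1/2)^(t/t½) = 1638 atoms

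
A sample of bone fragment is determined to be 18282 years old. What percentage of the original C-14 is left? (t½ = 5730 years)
N/N₀ = (1/2)^(t/t½) = 0.1095 = 11%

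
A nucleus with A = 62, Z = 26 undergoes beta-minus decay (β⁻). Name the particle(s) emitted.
β⁻: electron (e⁻) + antineutrino (ν̄ₑ)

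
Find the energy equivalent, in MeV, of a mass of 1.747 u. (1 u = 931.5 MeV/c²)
E = mc² = 1627 MeV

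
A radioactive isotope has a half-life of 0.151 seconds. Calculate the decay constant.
λ = ln(2)/t½ = 4.59 second⁻¹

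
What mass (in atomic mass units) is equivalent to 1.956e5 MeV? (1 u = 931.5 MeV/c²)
m = E/c² = 210 u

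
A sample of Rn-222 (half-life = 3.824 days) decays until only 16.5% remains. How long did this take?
t = t½ × log₂(N₀/N) = 9.94 days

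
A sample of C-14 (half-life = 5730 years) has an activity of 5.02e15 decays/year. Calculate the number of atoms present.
N = A/λ = 4.15e19 atoms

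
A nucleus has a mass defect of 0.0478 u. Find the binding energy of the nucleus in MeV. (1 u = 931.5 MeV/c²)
B.E. = Δm × 931.5 = 44.53 MeV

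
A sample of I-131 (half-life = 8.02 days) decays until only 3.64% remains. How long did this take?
t = t½ × log₂(N₀/N) = 38.33 days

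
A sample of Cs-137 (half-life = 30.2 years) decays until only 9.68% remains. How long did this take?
t = t½ × log₂(N₀/N) = 101.7 years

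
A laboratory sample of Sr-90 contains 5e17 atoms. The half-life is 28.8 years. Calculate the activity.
A = λN = 1.203e16 decays/year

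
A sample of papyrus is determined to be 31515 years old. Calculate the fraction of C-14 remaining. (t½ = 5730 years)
N/N₀ = (1/2)^(t/t½) = 0.0221 = 2.21%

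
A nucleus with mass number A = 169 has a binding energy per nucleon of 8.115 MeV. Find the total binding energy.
B.E. = 8.115 × 169 = 1371 MeV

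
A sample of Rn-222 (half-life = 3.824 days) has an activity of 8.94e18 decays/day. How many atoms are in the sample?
N = A/λ = 4.932e19 atoms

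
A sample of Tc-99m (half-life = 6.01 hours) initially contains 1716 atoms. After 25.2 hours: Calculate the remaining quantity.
N = N₀(1/2)^(t/t½) = 93.82 atoms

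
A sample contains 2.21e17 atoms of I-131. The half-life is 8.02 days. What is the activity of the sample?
A = λN = 1.91e16 decays/day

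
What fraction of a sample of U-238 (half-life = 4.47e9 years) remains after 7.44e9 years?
N/N₀ = (1/2)^(t/t½) = 0.3155 = 31.5%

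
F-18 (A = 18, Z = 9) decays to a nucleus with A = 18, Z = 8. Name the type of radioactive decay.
ΔA = 0, ΔZ = -1 ⇒ beta-plus decay (β⁺) or electron capture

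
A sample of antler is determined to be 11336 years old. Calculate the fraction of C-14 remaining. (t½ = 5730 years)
N/N₀ = (1/2)^(t/t½) = 0.2538 = 25.4%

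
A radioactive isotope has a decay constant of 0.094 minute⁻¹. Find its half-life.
t½ = ln(2)/λ = 7.374 minutes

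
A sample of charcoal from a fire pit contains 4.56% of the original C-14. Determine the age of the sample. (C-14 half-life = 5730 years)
Age = t½ × log₂(1/ratio) = 25530 years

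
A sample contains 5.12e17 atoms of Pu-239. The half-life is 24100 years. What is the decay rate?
A = λN = 1.473e13 decays/year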